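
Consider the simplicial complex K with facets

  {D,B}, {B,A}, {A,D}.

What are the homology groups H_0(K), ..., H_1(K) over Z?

H_0 ≅ Z,  H_1 ≅ Z.

Fix the vertex order A < B < D and write every simplex with vertices in increasing order. Then dim K = 1 and the simplices of K are:

  0-simplices (3): A, B, D
  1-simplices (3): AB, AD, BD

giving chain groups C_0 ≅ Z^3, C_1 ≅ Z^3.

Boundary ∂_1: C_1 → C_0 sends each edge [p,q] (with p < q) to q − p. For instance
  ∂AB = B − A.
The 3×3 boundary matrix has rank 2 and Smith normal form diag(1,1).

From H_k ≅ ker(∂_k) / im(∂_{k+1}) we obtain:

  H_0: rank C_0 − rank ∂_1 = 3 − 2 = 1, and the invariant factors of ∂_1 are all 1, so H_0 = Z.
  H_1: rank ker ∂_1 − rank ∂_2 = (3 − 2) − 0 = 1, and there is no ∂_2, so H_1 = Z.

As a check, the Euler characteristic is 3 − 3 = 0, which agrees with 1 − 1 = 0.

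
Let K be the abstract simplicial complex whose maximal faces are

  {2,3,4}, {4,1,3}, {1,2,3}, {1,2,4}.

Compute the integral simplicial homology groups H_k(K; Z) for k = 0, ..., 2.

H_0 ≅ Z,  H_1 = 0,  H_2 ≅ Z.

We work with the vertex ordering 1 < 2 < 3 < 4. The simplices of K, each written with vertices in increasing order, are:

  0-simplices (4): [1], [2], [3], [4]
  1-simplices (6): [1,2], [1,3], [1,4], [2,3], [2,4], [3,4]
  2-simplices (4): [1,2,3], [1,2,4], [1,3,4], [2,3,4]

Hence C_0 ≅ Z^4, C_1 ≅ Z^6, C_2 ≅ Z^4.

Boundary ∂_1: C_1 → C_0 is given by ∂[p,q] = [q] − [p]. For instance
  ∂[1,4] = [4] − [1].
As a 4×6 matrix over Z this has rank 3, with invariant factors (1,1,1).

Boundary ∂_2: C_2 → C_1 acts by ∂[p,q,r] = [q,r] − [p,r] + [p,q]. For instance
  ∂[1,3,4] = [3,4] − [1,4] + [1,3],
  ∂[1,2,3] = [2,3] − [1,3] + [1,2].
The 6×4 boundary matrix has rank 3 and Smith normal form diag(1,1,1).

From H_k ≅ ker(∂_k) / im(∂_{k+1}) we obtain:

  H_0: rank C_0 − rank ∂_1 = 4 − 3 = 1, and the invariant factors of ∂_1 are all 1, so H_0 ≅ Z.
  H_1: rank ker ∂_1 − rank ∂_2 = (6 − 3) − 3 = 0, and the invariant factors of ∂_2 are all 1, so H_1 ≅ 0.
  H_2: rank ker ∂_2 − rank ∂_3 = (4 − 3) − 0 = 1, and there is no ∂_3, so H_2 ≅ Z.

(K is a triangulation of the 2-sphere S^2.)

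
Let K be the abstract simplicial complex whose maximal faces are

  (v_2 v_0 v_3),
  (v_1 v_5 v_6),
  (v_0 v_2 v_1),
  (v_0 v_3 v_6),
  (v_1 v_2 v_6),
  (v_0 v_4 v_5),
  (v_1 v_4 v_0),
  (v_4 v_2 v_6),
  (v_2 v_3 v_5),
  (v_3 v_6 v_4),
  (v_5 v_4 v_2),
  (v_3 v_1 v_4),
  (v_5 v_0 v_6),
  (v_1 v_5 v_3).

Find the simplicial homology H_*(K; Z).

Fix the vertex order v_0 < v_1 < v_2 < v_3 < v_4 < v_5 < v_6 and write every simplex with vertices in increasing order. Then dim K = 2 and the simplices of K are:

  0-simplices (7): [v_0], [v_1], [v_2], [v_3], [v_4], [v_5], [v_6]
  1-simplices (21): (21 of them)
  2-simplices (14): (14 of them)

so the chain groups are C_0 ≅ Z^7, C_1 ≅ Z^21, C_2 ≅ Z^14.

∂_1: C_1 → C_0 maps an edge to its endpoints' difference, ∂[p,q] = q − p.
The resulting 7×21 matrix has rank 6, and its Smith normal form has invariant factors (1,1,1,1,1,1).

The boundary map ∂_2: C_2 → C_1 acts by ∂[p,q,r] = [q,r] − [p,r] + [p,q]. For instance
  ∂[v_0,v_5,v_6] = [v_5,v_6] − [v_0,v_6] + [v_0,v_5],
  ∂[v_0,v_1,v_4] = [v_1,v_4] − [v_0,v_4] + [v_0,v_1].
The 21×14 boundary matrix has rank 13 and Smith normal form diag(1,1,1,1,1,1,1,1,1,1,1,1,1).

From H_k ≅ ker(∂_k) / im(∂_{k+1}) we obtain:

  H_0: rank C_0 − rank ∂_1 = 7 − 6 = 1, and the invariant factors of ∂_1 are all 1, so H_0 = Z.
  H_1: rank ker ∂_1 − rank ∂_2 = (21 − 6) − 13 = 2, and the invariant factors of ∂_2 are all 1, so H_1 = Z^2.
  H_2: rank ker ∂_2 − rank ∂_3 = (14 − 13) − 0 = 1, and there is no ∂_3, so H_2 = Z.

(K is a triangulation of the torus T^2.)

H_0 = Z,  H_1 = Z^2,  H_2 = Z.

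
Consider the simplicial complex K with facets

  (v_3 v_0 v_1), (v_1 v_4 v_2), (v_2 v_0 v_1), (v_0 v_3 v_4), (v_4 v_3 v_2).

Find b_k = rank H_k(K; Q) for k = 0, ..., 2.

Fix the vertex order v_0 < v_1 < v_2 < v_3 < v_4 and write every simplex with vertices in increasing order. Then dim K = 2 and the simplices of K are:

  0-simplices (5): [v_0], [v_1], [v_2], [v_3], [v_4]
  1-simplices (10): [v_0,v_1], [v_0,v_2], [v_0,v_3], [v_0,v_4], [v_1,v_2], [v_1,v_3], [v_1,v_4], [v_2,v_3], [v_2,v_4], [v_3,v_4]
  2-simplices (5): [v_0,v_1,v_2], [v_0,v_1,v_3], [v_0,v_3,v_4], [v_1,v_2,v_4], [v_2,v_3,v_4]

so the chain groups are C_0 ≅ Z^5, C_1 ≅ Z^10, C_2 ≅ Z^5.

Boundary ∂_1: C_1 → C_0 is given by ∂[p,q] = [q] − [p]. For instance
  ∂[v_1,v_2] = [v_2] − [v_1].
The resulting 5×10 matrix has rank 4, and its Smith normal form has invariant factors (1,1,1,1).

∂_2: C_2 → C_1 sends each 2-simplex [p,q,r] to [q,r] − [p,r] + [p,q]. For instance
  ∂[v_0,v_3,v_4] = [v_3,v_4] − [v_0,v_4] + [v_0,v_3],
  ∂[v_0,v_1,v_3] = [v_1,v_3] − [v_0,v_3] + [v_0,v_1].
This gives a 10×5 integer matrix of rank 5; reducing to Smith normal form yields diagonal entries (1,1,1,1,1).

Reading off H_k = ker ∂_k / im ∂_{k+1}:

  H_0: rank C_0 − rank ∂_1 = 5 − 4 = 1, and the invariant factors of ∂_1 are all 1, so H_0 ≅ Z.
  H_1: rank ker ∂_1 − rank ∂_2 = (10 − 4) − 5 = 1, and the invariant factors of ∂_2 are all 1, so H_1 ≅ Z.
  H_2: rank ker ∂_2 − rank ∂_3 = (5 − 5) − 0 = 0, and there is no ∂_3, so H_2 ≅ 0.

Hence the Betti numbers are b_0 = 1, b_1 = 1, b_2 = 0.

b_0 = 1, b_1 = 1, b_2 = 0.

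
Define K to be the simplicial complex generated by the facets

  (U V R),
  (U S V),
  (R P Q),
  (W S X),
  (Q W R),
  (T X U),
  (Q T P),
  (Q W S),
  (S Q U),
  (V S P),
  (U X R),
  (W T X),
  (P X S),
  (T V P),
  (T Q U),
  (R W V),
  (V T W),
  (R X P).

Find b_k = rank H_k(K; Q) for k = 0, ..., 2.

b_0 = 1, b_1 = 2, b_2 = 1.

Take the total order P < Q < R < S < T < U < V < W < X on the vertex set. Then K (dimension 2) consists of the simplices:

  0-simplices (9): P, Q, R, S, T, U, V, W, X
  1-simplices (27): PQ, PR, PS, PT, PV, PX, QR, QS, QT, QU, QW, RU, RV, RW, RX, SU, SV, SW, SX, TU, TV, TW, TX, UV, UX, VW, WX
  2-simplices (18): PQR, PQT, PRX, PSV, PSX, PTV, QRW, QSU, QSW, QTU, RUV, RUX, RVW, SUV, SWX, TUX, TVW, TWX

so the chain groups are C_0 ≅ Z^9, C_1 ≅ Z^27, C_2 ≅ Z^18.

The boundary map ∂_1: C_1 → C_0 sends each edge [p,q] (with p < q) to q − p. For instance
  ∂TX = X − T.
The 9×27 boundary matrix has rank 8 and Smith normal form diag(1,1,1,1,1,1,1,1).

Boundary ∂_2: C_2 → C_1 sends each 2-simplex [p,q,r] to [q,r] − [p,r] + [p,q]. For instance
  ∂SUV = UV − SV + SU,
  ∂QSW = SW − QW + QS.
The resulting 27×18 matrix has rank 17, and its Smith normal form has invariant factors (1,1,1,1,1,1,1,1,1,1,1,1,1,1,1,1,1).

Now H_k = ker ∂_k / im ∂_{k+1}, so:

  H_0: rank C_0 − rank ∂_1 = 9 − 8 = 1, and the invariant factors of ∂_1 are all 1, so H_0 ≅ Z.
  H_1: rank ker ∂_1 − rank ∂_2 = (27 − 8) − 17 = 2, and the invariant factors of ∂_2 are all 1, so H_1 ≅ Z^2.
  H_2: rank ker ∂_2 − rank ∂_3 = (18 − 17) − 0 = 1, and there is no ∂_3, so H_2 ≅ Z.

Hence the Betti numbers are b_0 = 1, b_1 = 2, b_2 = 1.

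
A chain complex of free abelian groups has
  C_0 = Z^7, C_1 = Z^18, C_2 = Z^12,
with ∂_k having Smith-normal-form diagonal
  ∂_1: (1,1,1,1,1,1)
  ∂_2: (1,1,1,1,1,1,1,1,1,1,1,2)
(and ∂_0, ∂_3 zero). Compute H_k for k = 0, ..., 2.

H_0: b_0 = 7 − 0 − 6 = 1; torsion from ∂_1 factors > 1: none. So H_0 ≅ Z.
H_1: b_1 = 18 − 6 − 12 = 0; torsion from ∂_2 factors > 1: [2]. So H_1 ≅ Z/2.
H_2: b_2 = 12 − 12 − 0 = 0; torsion from ∂_3 factors > 1: none. So H_2 ≅ 0.

H_0 ≅ Z,  H_1 ≅ Z/2,  H_2 = 0.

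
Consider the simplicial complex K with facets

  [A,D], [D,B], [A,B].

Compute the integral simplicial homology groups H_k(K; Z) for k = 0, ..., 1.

H_0 ≅ Z,  H_1 ≅ Z.

Fix the vertex order A < B < D and write every simplex with vertices in increasing order. Then dim K = 1 and the simplices of K are:

  0-simplices (3): A, B, D
  1-simplices (3): AB, AD, BD

Hence C_0 ≅ Z^3, C_1 ≅ Z^3.

The boundary map ∂_1: C_1 → C_0 sends each edge [p,q] (with p < q) to q − p. For instance
  ∂BD = D − B.
The 3×3 boundary matrix has rank 2 and Smith normal form diag(1,1).

Now H_k = ker ∂_k / im ∂_{k+1}, so:

  H_0: rank C_0 − rank ∂_1 = 3 − 2 = 1, and the invariant factors of ∂_1 are all 1, so H_0 = Z.
  H_1: rank ker ∂_1 − rank ∂_2 = (3 − 2) − 0 = 1, and there is no ∂_2, so H_1 = Z.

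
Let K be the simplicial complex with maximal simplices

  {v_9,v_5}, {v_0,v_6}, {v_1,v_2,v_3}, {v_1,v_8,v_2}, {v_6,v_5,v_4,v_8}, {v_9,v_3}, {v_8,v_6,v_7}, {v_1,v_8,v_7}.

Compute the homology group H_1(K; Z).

H_1 ≅ Z.

Fix the vertex order v_0 < v_1 < v_2 < v_3 < v_4 < v_5 < v_6 < v_7 < v_8 < v_9 and write every simplex with vertices in increasing order. Then dim K = 3 and the simplices of K are:

  0-simplices (10): [v_0], [v_1], [v_2], [v_3], [v_4], [v_5], [v_6], [v_7], [v_8], [v_9]
  1-simplices (17): (17 of them)
  2-simplices (8): [v_1,v_2,v_3], [v_1,v_2,v_8], [v_1,v_7,v_8], [v_4,v_5,v_6], [v_4,v_5,v_8], [v_4,v_6,v_8], [v_5,v_6,v_8], [v_6,v_7,v_8]
  3-simplices (1): [v_4,v_5,v_6,v_8]

giving chain groups C_0 ≅ Z^10, C_1 ≅ Z^17, C_2 ≅ Z^8, C_3 ≅ Z^1.

The boundary map ∂_1: C_1 → C_0 is given by ∂[p,q] = [q] − [p]. For instance
  ∂[v_2,v_8] = [v_8] − [v_2].
As a 10×17 matrix over Z this has rank 9, with invariant factors (1,1,1,1,1,1,1,1,1).

Boundary ∂_2: C_2 → C_1 sends each 2-simplex [p,q,r] to [q,r] − [p,r] + [p,q]. For instance
  ∂[v_1,v_2,v_3] = [v_2,v_3] − [v_1,v_3] + [v_1,v_2],
  ∂[v_4,v_5,v_8] = [v_5,v_8] − [v_4,v_8] + [v_4,v_5].
The resulting 17×8 matrix has rank 7, and its Smith normal form has invariant factors (1,1,1,1,1,1,1).

∂_3: C_3 → C_2 sends each 3-simplex σ to the alternating sum Σ_i (−1)^i (σ with its i-th vertex removed). For instance
  ∂[v_4,v_5,v_6,v_8] = [v_5,v_6,v_8] − [v_4,v_6,v_8] + [v_4,v_5,v_8] − [v_4,v_5,v_6].
This gives a 8×1 integer matrix of rank 1; reducing to Smith normal form yields diagonal entries (1).

From H_k ≅ ker(∂_k) / im(∂_{k+1}) we obtain:

  H_1: rank ker ∂_1 − rank ∂_2 = (17 − 9) − 7 = 1, and the invariant factors of ∂_2 are all 1, so H_1 = Z.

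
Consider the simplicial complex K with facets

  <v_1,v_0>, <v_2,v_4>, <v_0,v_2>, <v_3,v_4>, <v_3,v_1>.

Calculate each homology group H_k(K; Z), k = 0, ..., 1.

H_0 = Z,  H_1 = Z.

Take the total order v_0 < v_1 < v_2 < v_3 < v_4 on the vertex set. Then K (dimension 1) consists of the simplices:

  0-simplices (5): [v_0], [v_1], [v_2], [v_3], [v_4]
  1-simplices (5): [v_0,v_1], [v_0,v_2], [v_1,v_3], [v_2,v_4], [v_3,v_4]

Hence C_0 ≅ Z^5, C_1 ≅ Z^5.

The boundary map ∂_1: C_1 → C_0 sends each edge [p,q] (with p < q) to q − p.
This gives a 5×5 integer matrix of rank 4; reducing to Smith normal form yields diagonal entries (1,1,1,1).

Reading off H_k = ker ∂_k / im ∂_{k+1}:

  H_0: rank C_0 − rank ∂_1 = 5 − 4 = 1, and the invariant factors of ∂_1 are all 1, so H_0 = Z.
  H_1: rank ker ∂_1 − rank ∂_2 = (5 − 4) − 0 = 1, and there is no ∂_2, so H_1 = Z.

(K is a triangulation of the circle S^1.)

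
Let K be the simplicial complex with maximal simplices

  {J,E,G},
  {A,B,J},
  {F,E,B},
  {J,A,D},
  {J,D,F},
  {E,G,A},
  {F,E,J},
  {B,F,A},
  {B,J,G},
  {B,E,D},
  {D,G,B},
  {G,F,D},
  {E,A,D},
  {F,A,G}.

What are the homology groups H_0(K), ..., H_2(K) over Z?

K has 7 vertices, 21 edges, 14 triangles.
rank ∂_0 = 0, rank ∂_1 = 6 ⇒ b_0 = 7 − 0 − 6 = 1; all invariant factors of ∂_1 are 1 so no torsion. So H_0 ≅ Z.
rank ∂_1 = 6, rank ∂_2 = 13 ⇒ b_1 = 21 − 6 − 13 = 2; all invariant factors of ∂_2 are 1 so no torsion. So H_1 ≅ Z^2.
rank ∂_2 = 13, rank ∂_3 = 0 ⇒ b_2 = 14 − 13 − 0 = 1. So H_2 ≅ Z.

H_0 = Z,  H_1 = Z^2,  H_2 = Z.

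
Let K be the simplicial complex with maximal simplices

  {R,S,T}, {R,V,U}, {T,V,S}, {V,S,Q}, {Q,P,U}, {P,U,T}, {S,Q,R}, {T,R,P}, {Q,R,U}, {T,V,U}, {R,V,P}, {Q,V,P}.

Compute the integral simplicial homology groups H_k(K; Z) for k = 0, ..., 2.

H_0 = Z,  H_1 = Z/2,  H_2 = 0.

We work with the vertex ordering P < Q < R < S < T < U < V. The simplices of K, each written with vertices in increasing order, are:

  0-simplices (7): P, Q, R, S, T, U, V
  1-simplices (18): PQ, PR, PT, PU, PV, QR, QS, QU, QV, RS, RT, RU, RV, ST, SV, TU, TV, UV
  2-simplices (12): PQU, PQV, PRT, PRV, PTU, QRS, QRU, QSV, RST, RUV, STV, TUV

giving chain groups C_0 ≅ Z^7, C_1 ≅ Z^18, C_2 ≅ Z^12.

Boundary ∂_1: C_1 → C_0 maps an edge to its endpoints' difference, ∂[p,q] = q − p. For instance
  ∂RV = V − R.
This gives a 7×18 integer matrix of rank 6; reducing to Smith normal form yields diagonal entries (1,1,1,1,1,1).

The boundary map ∂_2: C_2 → C_1 sends each 2-simplex [p,q,r] to [q,r] − [p,r] + [p,q]. For instance
  ∂QSV = SV − QV + QS,
  ∂TUV = UV − TV + TU.
The resulting 18×12 matrix has rank 12, and its Smith normal form has invariant factors (1,1,1,1,1,1,1,1,1,1,1,2).

From H_k ≅ ker(∂_k) / im(∂_{k+1}) we obtain:

  H_0: rank C_0 − rank ∂_1 = 7 − 6 = 1, and the invariant factors of ∂_1 are all 1, so H_0 = Z.
  H_1: rank ker ∂_1 − rank ∂_2 = (18 − 6) − 12 = 0, and ∂_2 has invariant factor 2 > 1, so H_1 = Z/2.
  H_2: rank ker ∂_2 − rank ∂_3 = (12 − 12) − 0 = 0, and there is no ∂_3, so H_2 = 0.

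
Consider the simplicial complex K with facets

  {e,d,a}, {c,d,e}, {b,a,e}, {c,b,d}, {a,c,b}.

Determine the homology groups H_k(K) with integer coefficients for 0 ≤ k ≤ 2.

Fix the vertex order a < b < c < d < e and write every simplex with vertices in increasing order. Then dim K = 2 and the simplices of K are:

  0-simplices (5): a, b, c, d, e
  1-simplices (10): ab, ac, ad, ae, bc, bd, be, cd, ce, de
  2-simplices (5): abc, abe, ade, bcd, cde

so the chain groups are C_0 ≅ Z^5, C_1 ≅ Z^10, C_2 ≅ Z^5.

The boundary map ∂_1: C_1 → C_0 maps an edge to its endpoints' difference, ∂[p,q] = q − p. For instance
  ∂ce = e − c.
The 5×10 boundary matrix has rank 4 and Smith normal form diag(1,1,1,1).

∂_2: C_2 → C_1 sends each 2-simplex [p,q,r] to [q,r] − [p,r] + [p,q]. For instance
  ∂cde = de − ce + cd,
  ∂abc = bc − ac + ab.
This gives a 10×5 integer matrix of rank 5; reducing to Smith normal form yields diagonal entries (1,1,1,1,1).

Now H_k = ker ∂_k / im ∂_{k+1}, so:

  H_0: rank C_0 − rank ∂_1 = 5 − 4 = 1, and the invariant factors of ∂_1 are all 1, so H_0 = Z.
  H_1: rank ker ∂_1 − rank ∂_2 = (10 − 4) − 5 = 1, and the invariant factors of ∂_2 are all 1, so H_1 = Z.
  H_2: rank ker ∂_2 − rank ∂_3 = (5 − 5) − 0 = 0, and there is no ∂_3, so H_2 = 0.

As a check, the Euler characteristic is 5 − 10 + 5 = 0, which agrees with 1 − 1 + 0 = 0.

H_0 ≅ Z,  H_1 ≅ Z,  H_2 = 0.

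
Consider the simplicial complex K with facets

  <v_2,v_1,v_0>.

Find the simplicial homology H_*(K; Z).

We work with the vertex ordering v_0 < v_1 < v_2. The simplices of K, each written with vertices in increasing order, are:

  0-simplices (3): [v_0], [v_1], [v_2]
  1-simplices (3): [v_0,v_1], [v_0,v_2], [v_1,v_2]
  2-simplices (1): [v_0,v_1,v_2]

Hence C_0 ≅ Z^3, C_1 ≅ Z^3, C_2 ≅ Z^1.

The boundary map ∂_1: C_1 → C_0 sends each edge [p,q] (with p < q) to q − p. For instance
  ∂[v_1,v_2] = [v_2] − [v_1].
The 3×3 boundary matrix has rank 2 and Smith normal form diag(1,1).

The boundary map ∂_2: C_2 → C_1 acts by ∂[p,q,r] = [q,r] − [p,r] + [p,q]. For instance
  ∂[v_0,v_1,v_2] = [v_1,v_2] − [v_0,v_2] + [v_0,v_1].
This gives a 3×1 integer matrix of rank 1; reducing to Smith normal form yields diagonal entries (1).

From H_k ≅ ker(∂_k) / im(∂_{k+1}) we obtain:

  H_0: rank C_0 − rank ∂_1 = 3 − 2 = 1, and the invariant factors of ∂_1 are all 1, so H_0 = Z.
  H_1: rank ker ∂_1 − rank ∂_2 = (3 − 2) − 1 = 0, and the invariant factors of ∂_2 are all 1, so H_1 = 0.
  H_2: rank ker ∂_2 − rank ∂_3 = (1 − 1) − 0 = 0, and there is no ∂_3, so H_2 = 0.

(K is a triangulation of the 2-simplex.)

H_0 = Z,  H_1 = 0,  H_2 = 0.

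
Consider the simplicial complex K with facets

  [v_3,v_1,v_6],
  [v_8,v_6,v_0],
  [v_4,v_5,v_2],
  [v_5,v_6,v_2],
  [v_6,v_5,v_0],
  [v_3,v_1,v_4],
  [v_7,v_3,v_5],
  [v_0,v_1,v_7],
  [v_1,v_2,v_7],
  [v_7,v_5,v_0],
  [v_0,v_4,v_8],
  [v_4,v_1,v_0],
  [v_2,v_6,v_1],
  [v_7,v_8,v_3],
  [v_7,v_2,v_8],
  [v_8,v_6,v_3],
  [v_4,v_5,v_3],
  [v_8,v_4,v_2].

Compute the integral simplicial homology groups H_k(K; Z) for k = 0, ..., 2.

Take the total order v_0 < v_1 < v_2 < v_3 < v_4 < v_5 < v_6 < v_7 < v_8 on the vertex set. Then K (dimension 2) consists of the simplices:

  0-simplices (9): [v_0], [v_1], [v_2], [v_3], [v_4], [v_5], [v_6], [v_7], [v_8]
  1-simplices (27): (27 of them)
  2-simplices (18): (18 of them)

Hence C_0 ≅ Z^9, C_1 ≅ Z^27, C_2 ≅ Z^18.

Boundary ∂_1: C_1 → C_0 sends each edge [p,q] (with p < q) to q − p.
The resulting 9×27 matrix has rank 8, and its Smith normal form has invariant factors (1,1,1,1,1,1,1,1).

∂_2: C_2 → C_1 maps a triangle to the signed sum of its edges. For instance
  ∂[v_0,v_4,v_8] = [v_4,v_8] − [v_0,v_8] + [v_0,v_4],
  ∂[v_3,v_7,v_8] = [v_7,v_8] − [v_3,v_8] + [v_3,v_7].
The resulting 27×18 matrix has rank 17, and its Smith normal form has invariant factors (1,1,1,1,1,1,1,1,1,1,1,1,1,1,1,1,1).

Now H_k = ker ∂_k / im ∂_{k+1}, so:

  H_0: rank C_0 − rank ∂_1 = 9 − 8 = 1, and the invariant factors of ∂_1 are all 1, so H_0 = Z.
  H_1: rank ker ∂_1 − rank ∂_2 = (27 − 8) − 17 = 2, and the invariant factors of ∂_2 are all 1, so H_1 = Z^2.
  H_2: rank ker ∂_2 − rank ∂_3 = (18 − 17) − 0 = 1, and there is no ∂_3, so H_2 = Z.

H_0 ≅ Z,  H_1 ≅ Z^2,  H_2 ≅ Z.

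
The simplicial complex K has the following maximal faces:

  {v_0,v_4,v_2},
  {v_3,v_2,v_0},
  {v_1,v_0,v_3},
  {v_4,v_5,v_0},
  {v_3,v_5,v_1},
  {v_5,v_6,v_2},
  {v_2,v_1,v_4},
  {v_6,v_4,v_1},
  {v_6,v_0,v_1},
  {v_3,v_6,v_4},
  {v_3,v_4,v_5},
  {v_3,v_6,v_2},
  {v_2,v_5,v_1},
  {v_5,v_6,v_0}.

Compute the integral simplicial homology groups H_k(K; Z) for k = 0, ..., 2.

H_0 = Z,  H_1 = Z^2,  H_2 = Z.

Fix the vertex order v_0 < v_1 < v_2 < v_3 < v_4 < v_5 < v_6 and write every simplex with vertices in increasing order. Then dim K = 2 and the simplices of K are:

  0-simplices (7): [v_0], [v_1], [v_2], [v_3], [v_4], [v_5], [v_6]
  1-simplices (21): (21 of them)
  2-simplices (14): (14 of them)

giving chain groups C_0 ≅ Z^7, C_1 ≅ Z^21, C_2 ≅ Z^14.

∂_1: C_1 → C_0 is given by ∂[p,q] = [q] − [p].
As a 7×21 matrix over Z this has rank 6, with invariant factors (1,1,1,1,1,1).

∂_2: C_2 → C_1 sends each 2-simplex [p,q,r] to [q,r] − [p,r] + [p,q]. For instance
  ∂[v_1,v_2,v_4] = [v_2,v_4] − [v_1,v_4] + [v_1,v_2],
  ∂[v_1,v_3,v_5] = [v_3,v_5] − [v_1,v_5] + [v_1,v_3].
This gives a 21×14 integer matrix of rank 13; reducing to Smith normal form yields diagonal entries (1,1,1,1,1,1,1,1,1,1,1,1,1).

Computing H_k = (kernel of ∂_k) / (image of ∂_{k+1}):

  H_0: rank C_0 − rank ∂_1 = 7 − 6 = 1, and the invariant factors of ∂_1 are all 1, so H_0 ≅ Z.
  H_1: rank ker ∂_1 − rank ∂_2 = (21 − 6) − 13 = 2, and the invariant factors of ∂_2 are all 1, so H_1 ≅ Z^2.
  H_2: rank ker ∂_2 − rank ∂_3 = (14 − 13) − 0 = 1, and there is no ∂_3, so H_2 ≅ Z.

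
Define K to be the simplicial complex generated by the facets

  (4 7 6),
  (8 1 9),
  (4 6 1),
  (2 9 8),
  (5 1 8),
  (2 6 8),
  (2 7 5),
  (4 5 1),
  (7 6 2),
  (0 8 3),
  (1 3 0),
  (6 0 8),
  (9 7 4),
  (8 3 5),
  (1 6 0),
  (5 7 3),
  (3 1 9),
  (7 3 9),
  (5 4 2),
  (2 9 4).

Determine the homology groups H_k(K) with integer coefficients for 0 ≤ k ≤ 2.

We work with the vertex ordering 0 < 1 < 2 < 3 < 4 < 5 < 6 < 7 < 8 < 9. The simplices of K, each written with vertices in increasing order, are:

  0-simplices (10): [0], [1], [2], [3], [4], [5], [6], [7], [8], [9]
  1-simplices (30): (30 of them)
  2-simplices (20): (20 of them)

giving chain groups C_0 ≅ Z^10, C_1 ≅ Z^30, C_2 ≅ Z^20.

Boundary ∂_1: C_1 → C_0 sends each edge [p,q] (with p < q) to q − p. For instance
  ∂[0,1] = [1] − [0].
This gives a 10×30 integer matrix of rank 9; reducing to Smith normal form yields diagonal entries (1,1,1,1,1,1,1,1,1).

Boundary ∂_2: C_2 → C_1 sends each 2-simplex [p,q,r] to [q,r] − [p,r] + [p,q]. For instance
  ∂[1,5,8] = [5,8] − [1,8] + [1,5],
  ∂[2,6,8] = [6,8] − [2,8] + [2,6].
The resulting 30×20 matrix has rank 20, and its Smith normal form has invariant factors (1,1,1,1,1,1,1,1,1,1,1,1,1,1,1,1,1,1,1,2).

Now H_k = ker ∂_k / im ∂_{k+1}, so:

  H_0: rank C_0 − rank ∂_1 = 10 − 9 = 1, and the invariant factors of ∂_1 are all 1, so H_0 ≅ Z.
  H_1: rank ker ∂_1 − rank ∂_2 = (30 − 9) − 20 = 1, and ∂_2 has invariant factor 2 > 1, so H_1 ≅ Z ⊕ Z_2.
  H_2: rank ker ∂_2 − rank ∂_3 = (20 − 20) − 0 = 0, and there is no ∂_3, so H_2 ≅ 0.

H_0 ≅ Z,  H_1 ≅ Z ⊕ Z_2,  H_2 = 0.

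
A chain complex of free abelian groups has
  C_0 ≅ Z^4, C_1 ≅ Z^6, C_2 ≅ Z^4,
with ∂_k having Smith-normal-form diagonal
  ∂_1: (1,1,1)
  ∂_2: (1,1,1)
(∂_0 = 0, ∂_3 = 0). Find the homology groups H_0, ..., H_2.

H_0 ≅ Z,  H_1 = 0,  H_2 ≅ Z.

H_0: b_0 = 4 − 0 − 3 = 1; torsion from ∂_1 factors > 1: none. So H_0 ≅ Z.
H_1: b_1 = 6 − 3 − 3 = 0; torsion from ∂_2 factors > 1: none. So H_1 ≅ 0.
H_2: b_2 = 4 − 3 − 0 = 1; torsion from ∂_3 factors > 1: none. So H_2 ≅ Z.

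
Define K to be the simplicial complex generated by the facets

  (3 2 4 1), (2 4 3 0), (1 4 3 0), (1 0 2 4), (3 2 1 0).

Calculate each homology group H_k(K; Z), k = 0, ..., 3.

H_0 ≅ Z,  H_1 = 0,  H_2 = 0,  H_3 ≅ Z.

Fix the vertex order 0 < 1 < 2 < 3 < 4 and write every simplex with vertices in increasing order. Then dim K = 3 and the simplices of K are:

  0-simplices (5): [0], [1], [2], [3], [4]
  1-simplices (10): [0,1], [0,2], [0,3], [0,4], [1,2], [1,3], [1,4], [2,3], [2,4], [3,4]
  2-simplices (10): [0,1,2], [0,1,3], [0,1,4], [0,2,3], [0,2,4], [0,3,4], [1,2,3], [1,2,4], [1,3,4], [2,3,4]
  3-simplices (5): [0,1,2,3], [0,1,2,4], [0,1,3,4], [0,2,3,4], [1,2,3,4]

so the chain groups are C_0 ≅ Z^5, C_1 ≅ Z^10, C_2 ≅ Z^10, C_3 ≅ Z^5.

∂_1: C_1 → C_0 is given by ∂[p,q] = [q] − [p].
This gives a 5×10 integer matrix of rank 4; reducing to Smith normal form yields diagonal entries (1,1,1,1).

∂_2: C_2 → C_1 maps a triangle to the signed sum of its edges. For instance
  ∂[0,2,4] = [2,4] − [0,4] + [0,2],
  ∂[2,3,4] = [3,4] − [2,4] + [2,3].
The resulting 10×10 matrix has rank 6, and its Smith normal form has invariant factors (1,1,1,1,1,1).

Boundary ∂_3: C_3 → C_2 sends each 3-simplex σ to the alternating sum Σ_i (−1)^i (σ with its i-th vertex removed). For instance
  ∂[0,1,2,4] = [1,2,4] − [0,2,4] + [0,1,4] − [0,1,2],
  ∂[1,2,3,4] = [2,3,4] − [1,3,4] + [1,2,4] − [1,2,3].
The 10×5 boundary matrix has rank 4 and Smith normal form diag(1,1,1,1).

Now H_k = ker ∂_k / im ∂_{k+1}, so:

  H_0: rank C_0 − rank ∂_1 = 5 − 4 = 1, and the invariant factors of ∂_1 are all 1, so H_0 = Z.
  H_1: rank ker ∂_1 − rank ∂_2 = (10 − 4) − 6 = 0, and the invariant factors of ∂_2 are all 1, so H_1 = 0.
  H_2: rank ker ∂_2 − rank ∂_3 = (10 − 6) − 4 = 0, and the invariant factors of ∂_3 are all 1, so H_2 = 0.
  H_3: rank ker ∂_3 − rank ∂_4 = (5 − 4) − 0 = 1, and there is no ∂_4, so H_3 = Z.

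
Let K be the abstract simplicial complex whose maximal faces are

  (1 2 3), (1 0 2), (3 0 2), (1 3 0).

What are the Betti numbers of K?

b_0 = 1, b_1 = 0, b_2 = 1.

We work with the vertex ordering 0 < 1 < 2 < 3. The simplices of K, each written with vertices in increasing order, are:

  0-simplices (4): [0], [1], [2], [3]
  1-simplices (6): [0,1], [0,2], [0,3], [1,2], [1,3], [2,3]
  2-simplices (4): [0,1,2], [0,1,3], [0,2,3], [1,2,3]

Hence C_0 ≅ Z^4, C_1 ≅ Z^6, C_2 ≅ Z^4.

Boundary ∂_1: C_1 → C_0 is given by ∂[p,q] = [q] − [p]. For instance
  ∂[1,2] = [2] − [1].
This gives a 4×6 integer matrix of rank 3; reducing to Smith normal form yields diagonal entries (1,1,1).

Boundary ∂_2: C_2 → C_1 maps a triangle to the signed sum of its edges. For instance
  ∂[0,1,3] = [1,3] − [0,3] + [0,1],
  ∂[0,2,3] = [2,3] − [0,3] + [0,2].
As a 6×4 matrix over Z this has rank 3, with invariant factors (1,1,1).

Computing H_k = (kernel of ∂_k) / (image of ∂_{k+1}):

  H_0: rank C_0 − rank ∂_1 = 4 − 3 = 1, and the invariant factors of ∂_1 are all 1, so H_0 ≅ Z.
  H_1: rank ker ∂_1 − rank ∂_2 = (6 − 3) − 3 = 0, and the invariant factors of ∂_2 are all 1, so H_1 ≅ 0.
  H_2: rank ker ∂_2 − rank ∂_3 = (4 − 3) − 0 = 1, and there is no ∂_3, so H_2 ≅ Z.

(K is a triangulation of the 2-sphere S^2.)

Hence the Betti numbers are b_0 = 1, b_1 = 0, b_2 = 1.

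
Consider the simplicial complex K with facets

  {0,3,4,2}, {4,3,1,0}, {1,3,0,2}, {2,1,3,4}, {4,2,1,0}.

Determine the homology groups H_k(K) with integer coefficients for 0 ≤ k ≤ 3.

H_0 ≅ Z,  H_1 = 0,  H_2 = 0,  H_3 ≅ Z.

We work with the vertex ordering 0 < 1 < 2 < 3 < 4. The simplices of K, each written with vertices in increasing order, are:

  0-simplices (5): [0], [1], [2], [3], [4]
  1-simplices (10): [0,1], [0,2], [0,3], [0,4], [1,2], [1,3], [1,4], [2,3], [2,4], [3,4]
  2-simplices (10): [0,1,2], [0,1,3], [0,1,4], [0,2,3], [0,2,4], [0,3,4], [1,2,3], [1,2,4], [1,3,4], [2,3,4]
  3-simplices (5): [0,1,2,3], [0,1,2,4], [0,1,3,4], [0,2,3,4], [1,2,3,4]

giving chain groups C_0 ≅ Z^5, C_1 ≅ Z^10, C_2 ≅ Z^10, C_3 ≅ Z^5.

Boundary ∂_1: C_1 → C_0 is given by ∂[p,q] = [q] − [p]. For instance
  ∂[2,4] = [4] − [2].
As a 5×10 matrix over Z this has rank 4, with invariant factors (1,1,1,1).

∂_2: C_2 → C_1 maps a triangle to the signed sum of its edges. For instance
  ∂[0,3,4] = [3,4] − [0,4] + [0,3],
  ∂[0,1,2] = [1,2] − [0,2] + [0,1].
The 10×10 boundary matrix has rank 6 and Smith normal form diag(1,1,1,1,1,1).

Boundary ∂_3: C_3 → C_2 sends each 3-simplex σ to the alternating sum Σ_i (−1)^i (σ with its i-th vertex removed). For instance
  ∂[0,1,2,4] = [1,2,4] − [0,2,4] + [0,1,4] − [0,1,2],
  ∂[1,2,3,4] = [2,3,4] − [1,3,4] + [1,2,4] − [1,2,3].
The resulting 10×5 matrix has rank 4, and its Smith normal form has invariant factors (1,1,1,1).

Computing H_k = (kernel of ∂_k) / (image of ∂_{k+1}):

  H_0: rank C_0 − rank ∂_1 = 5 − 4 = 1, and the invariant factors of ∂_1 are all 1, so H_0 = Z.
  H_1: rank ker ∂_1 − rank ∂_2 = (10 − 4) − 6 = 0, and the invariant factors of ∂_2 are all 1, so H_1 = 0.
  H_2: rank ker ∂_2 − rank ∂_3 = (10 − 6) − 4 = 0, and the invariant factors of ∂_3 are all 1, so H_2 = 0.
  H_3: rank ker ∂_3 − rank ∂_4 = (5 − 4) − 0 = 1, and there is no ∂_4, so H_3 = Z.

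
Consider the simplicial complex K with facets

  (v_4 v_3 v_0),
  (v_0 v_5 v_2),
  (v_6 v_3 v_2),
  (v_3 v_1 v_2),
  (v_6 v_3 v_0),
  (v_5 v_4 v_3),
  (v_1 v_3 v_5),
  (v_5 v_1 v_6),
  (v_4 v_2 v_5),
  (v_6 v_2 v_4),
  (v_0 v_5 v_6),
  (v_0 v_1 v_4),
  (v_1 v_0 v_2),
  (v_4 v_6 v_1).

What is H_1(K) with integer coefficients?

Order the vertices as v_0 < v_1 < v_2 < v_3 < v_4 < v_5 < v_6. Listing each simplex with vertices in this order, K has dimension 2 with simplices:

  0-simplices (7): [v_0], [v_1], [v_2], [v_3], [v_4], [v_5], [v_6]
  1-simplices (21): (21 of them)
  2-simplices (14): (14 of them)

Hence C_0 ≅ Z^7, C_1 ≅ Z^21, C_2 ≅ Z^14.

Boundary ∂_1: C_1 → C_0 is given by ∂[p,q] = [q] − [p]. For instance
  ∂[v_2,v_6] = [v_6] − [v_2].
As a 7×21 matrix over Z this has rank 6, with invariant factors (1,1,1,1,1,1).

Boundary ∂_2: C_2 → C_1 acts by ∂[p,q,r] = [q,r] − [p,r] + [p,q]. For instance
  ∂[v_0,v_3,v_4] = [v_3,v_4] − [v_0,v_4] + [v_0,v_3],
  ∂[v_1,v_2,v_3] = [v_2,v_3] − [v_1,v_3] + [v_1,v_2].
The resulting 21×14 matrix has rank 13, and its Smith normal form has invariant factors (1,1,1,1,1,1,1,1,1,1,1,1,1).

Reading off H_k = ker ∂_k / im ∂_{k+1}:

  H_1: rank ker ∂_1 − rank ∂_2 = (21 − 6) − 13 = 2, and the invariant factors of ∂_2 are all 1, so H_1 = Z^2.

(K is a triangulation of the torus T^2.)

H_1 ≅ Z^2.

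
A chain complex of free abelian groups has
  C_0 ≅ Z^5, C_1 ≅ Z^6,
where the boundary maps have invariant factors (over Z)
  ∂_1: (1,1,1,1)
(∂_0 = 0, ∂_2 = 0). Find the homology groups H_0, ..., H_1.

H_0: b_0 = 5 − 0 − 4 = 1; torsion from ∂_1 factors > 1: none. So H_0 = Z.
H_1: b_1 = 6 − 4 − 0 = 2; torsion from ∂_2 factors > 1: none. So H_1 = Z^2.

H_0 = Z,  H_1 = Z^2.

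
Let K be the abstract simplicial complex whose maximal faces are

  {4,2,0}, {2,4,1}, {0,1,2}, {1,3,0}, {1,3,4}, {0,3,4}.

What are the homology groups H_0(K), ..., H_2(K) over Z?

H_0 ≅ Z,  H_1 = 0,  H_2 ≅ Z.

K has 5 vertices, 9 edges, 6 triangles.
rank ∂_0 = 0, rank ∂_1 = 4 ⇒ b_0 = 5 − 0 − 4 = 1; all invariant factors of ∂_1 are 1 so no torsion. So H_0 = Z.
rank ∂_1 = 4, rank ∂_2 = 5 ⇒ b_1 = 9 − 4 − 5 = 0; all invariant factors of ∂_2 are 1 so no torsion. So H_1 = 0.
rank ∂_2 = 5, rank ∂_3 = 0 ⇒ b_2 = 6 − 5 − 0 = 1. So H_2 = Z.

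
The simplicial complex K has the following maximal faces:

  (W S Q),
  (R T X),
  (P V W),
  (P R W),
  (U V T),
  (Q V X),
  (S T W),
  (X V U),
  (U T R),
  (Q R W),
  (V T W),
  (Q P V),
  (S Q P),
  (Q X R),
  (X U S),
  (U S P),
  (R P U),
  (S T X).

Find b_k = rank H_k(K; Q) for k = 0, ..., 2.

Fix the vertex order P < Q < R < S < T < U < V < W < X and write every simplex with vertices in increasing order. Then dim K = 2 and the simplices of K are:

  0-simplices (9): P, Q, R, S, T, U, V, W, X
  1-simplices (27): PQ, PR, PS, PU, PV, PW, QR, QS, QV, QW, QX, RT, RU, RW, RX, ST, SU, SW, SX, TU, TV, TW, TX, UV, UX, VW, VX
  2-simplices (18): PQS, PQV, PRU, PRW, PSU, PVW, QRW, QRX, QSW, QVX, RTU, RTX, STW, STX, SUX, TUV, TVW, UVX

Hence C_0 ≅ Z^9, C_1 ≅ Z^27, C_2 ≅ Z^18.

The boundary map ∂_1: C_1 → C_0 is given by ∂[p,q] = [q] − [p].
As a 9×27 matrix over Z this has rank 8, with invariant factors (1,1,1,1,1,1,1,1).

∂_2: C_2 → C_1 acts by ∂[p,q,r] = [q,r] − [p,r] + [p,q]. For instance
  ∂QRX = RX − QX + QR,
  ∂RTU = TU − RU + RT.
The resulting 27×18 matrix has rank 18, and its Smith normal form has invariant factors (1,1,1,1,1,1,1,1,1,1,1,1,1,1,1,1,1,2).

Reading off H_k = ker ∂_k / im ∂_{k+1}:

  H_0: rank C_0 − rank ∂_1 = 9 − 8 = 1, and the invariant factors of ∂_1 are all 1, so H_0 = Z.
  H_1: rank ker ∂_1 − rank ∂_2 = (27 − 8) − 18 = 1, and ∂_2 has invariant factor 2 > 1, so H_1 = Z ⊕ Z/2.
  H_2: rank ker ∂_2 − rank ∂_3 = (18 − 18) − 0 = 0, and there is no ∂_3, so H_2 = 0.

(K is a triangulation of the Klein bottle.)

Hence the Betti numbers are b_0 = 1, b_1 = 1, b_2 = 0.

b_0 = 1, b_1 = 1, b_2 = 0.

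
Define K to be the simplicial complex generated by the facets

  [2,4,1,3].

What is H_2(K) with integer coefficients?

Take the total order 1 < 2 < 3 < 4 on the vertex set. Then K (dimension 3) consists of the simplices:

  0-simplices (4): [1], [2], [3], [4]
  1-simplices (6): [1,2], [1,3], [1,4], [2,3], [2,4], [3,4]
  2-simplices (4): [1,2,3], [1,2,4], [1,3,4], [2,3,4]
  3-simplices (1): [1,2,3,4]

Hence C_0 ≅ Z^4, C_1 ≅ Z^6, C_2 ≅ Z^4, C_3 ≅ Z^1.

The boundary map ∂_1: C_1 → C_0 is given by ∂[p,q] = [q] − [p].
This gives a 4×6 integer matrix of rank 3; reducing to Smith normal form yields diagonal entries (1,1,1).

∂_2: C_2 → C_1 maps a triangle to the signed sum of its edges. For instance
  ∂[1,2,3] = [2,3] − [1,3] + [1,2],
  ∂[1,2,4] = [2,4] − [1,4] + [1,2].
As a 6×4 matrix over Z this has rank 3, with invariant factors (1,1,1).

The boundary map ∂_3: C_3 → C_2 sends each 3-simplex σ to the alternating sum Σ_i (−1)^i (σ with its i-th vertex removed). For instance
  ∂[1,2,3,4] = [2,3,4] − [1,3,4] + [1,2,4] − [1,2,3].
This gives a 4×1 integer matrix of rank 1; reducing to Smith normal form yields diagonal entries (1).

Now H_k = ker ∂_k / im ∂_{k+1}, so:

  H_2: rank ker ∂_2 − rank ∂_3 = (4 − 3) − 1 = 0, and the invariant factors of ∂_3 are all 1, so H_2 ≅ 0.

(K is a triangulation of the 3-simplex.)

H_2 ≅ 0.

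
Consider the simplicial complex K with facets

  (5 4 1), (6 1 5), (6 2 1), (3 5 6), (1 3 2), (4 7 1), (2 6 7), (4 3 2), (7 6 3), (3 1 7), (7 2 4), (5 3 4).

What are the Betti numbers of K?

Take the total order 1 < 2 < 3 < 4 < 5 < 6 < 7 on the vertex set. Then K (dimension 2) consists of the simplices:

  0-simplices (7): [1], [2], [3], [4], [5], [6], [7]
  1-simplices (18): [1,2], [1,3], [1,4], [1,5], [1,6], [1,7], [2,3], [2,4], [2,6], [2,7], [3,4], [3,5], [3,6], [3,7], [4,5], [4,7], [5,6], [6,7]
  2-simplices (12): [1,2,3], [1,2,6], [1,3,7], [1,4,5], [1,4,7], [1,5,6], [2,3,4], [2,4,7], [2,6,7], [3,4,5], [3,5,6], [3,6,7]

so the chain groups are C_0 ≅ Z^7, C_1 ≅ Z^18, C_2 ≅ Z^12.

Boundary ∂_1: C_1 → C_0 sends each edge [p,q] (with p < q) to q − p. For instance
  ∂[1,4] = [4] − [1].
The 7×18 boundary matrix has rank 6 and Smith normal form diag(1,1,1,1,1,1).

Boundary ∂_2: C_2 → C_1 acts by ∂[p,q,r] = [q,r] − [p,r] + [p,q]. For instance
  ∂[1,4,5] = [4,5] − [1,5] + [1,4],
  ∂[1,4,7] = [4,7] − [1,7] + [1,4].
As a 18×12 matrix over Z this has rank 12, with invariant factors (1,1,1,1,1,1,1,1,1,1,1,2).

Reading off H_k = ker ∂_k / im ∂_{k+1}:

  H_0: rank C_0 − rank ∂_1 = 7 − 6 = 1, and the invariant factors of ∂_1 are all 1, so H_0 = Z.
  H_1: rank ker ∂_1 − rank ∂_2 = (18 − 6) − 12 = 0, and ∂_2 has invariant factor 2 > 1, so H_1 = Z/2.
  H_2: rank ker ∂_2 − rank ∂_3 = (12 − 12) − 0 = 0, and there is no ∂_3, so H_2 = 0.

As a check, the Euler characteristic is 7 − 18 + 12 = 1, which agrees with 1 − 0 + 0 = 1.
(K is a triangulation of the real projective plane RP^2.)

Hence the Betti numbers are b_0 = 1, b_1 = 0, b_2 = 0.

b_0 = 1, b_1 = 0, b_2 = 0.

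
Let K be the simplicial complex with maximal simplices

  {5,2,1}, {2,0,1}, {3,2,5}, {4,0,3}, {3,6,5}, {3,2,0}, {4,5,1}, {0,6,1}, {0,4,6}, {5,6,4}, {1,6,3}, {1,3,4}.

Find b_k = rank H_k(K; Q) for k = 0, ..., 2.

b_0 = 1, b_1 = 0, b_2 = 0.

We work with the vertex ordering 0 < 1 < 2 < 3 < 4 < 5 < 6. The simplices of K, each written with vertices in increasing order, are:

  0-simplices (7): [0], [1], [2], [3], [4], [5], [6]
  1-simplices (18): [0,1], [0,2], [0,3], [0,4], [0,6], [1,2], [1,3], [1,4], [1,5], [1,6], [2,3], [2,5], [3,4], [3,5], [3,6], [4,5], [4,6], [5,6]
  2-simplices (12): [0,1,2], [0,1,6], [0,2,3], [0,3,4], [0,4,6], [1,2,5], [1,3,4], [1,3,6], [1,4,5], [2,3,5], [3,5,6], [4,5,6]

Hence C_0 ≅ Z^7, C_1 ≅ Z^18, C_2 ≅ Z^12.

∂_1: C_1 → C_0 maps an edge to its endpoints' difference, ∂[p,q] = q − p. For instance
  ∂[1,3] = [3] − [1].
The 7×18 boundary matrix has rank 6 and Smith normal form diag(1,1,1,1,1,1).

∂_2: C_2 → C_1 maps a triangle to the signed sum of its edges. For instance
  ∂[0,4,6] = [4,6] − [0,6] + [0,4],
  ∂[1,3,6] = [3,6] − [1,6] + [1,3].
The 18×12 boundary matrix has rank 12 and Smith normal form diag(1,1,1,1,1,1,1,1,1,1,1,2).

Now H_k = ker ∂_k / im ∂_{k+1}, so:

  H_0: rank C_0 − rank ∂_1 = 7 − 6 = 1, and the invariant factors of ∂_1 are all 1, so H_0 = Z.
  H_1: rank ker ∂_1 − rank ∂_2 = (18 − 6) − 12 = 0, and ∂_2 has invariant factor 2 > 1, so H_1 = Z/2Z.
  H_2: rank ker ∂_2 − rank ∂_3 = (12 − 12) − 0 = 0, and there is no ∂_3, so H_2 = 0.

As a check, the Euler characteristic is 7 − 18 + 12 = 1, which agrees with 1 − 0 + 0 = 1.
(K is a triangulation of the real projective plane RP^2.)

Hence the Betti numbers are b_0 = 1, b_1 = 0, b_2 = 0.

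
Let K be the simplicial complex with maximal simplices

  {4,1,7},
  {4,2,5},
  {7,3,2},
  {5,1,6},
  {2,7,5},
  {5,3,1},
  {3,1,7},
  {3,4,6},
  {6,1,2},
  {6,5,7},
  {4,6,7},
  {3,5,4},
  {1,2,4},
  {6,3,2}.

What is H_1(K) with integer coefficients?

H_1 ≅ Z^2.

We work with the vertex ordering 1 < 2 < 3 < 4 < 5 < 6 < 7. The simplices of K, each written with vertices in increasing order, are:

  0-simplices (7): [1], [2], [3], [4], [5], [6], [7]
  1-simplices (21): [1,2], [1,3], [1,4], [1,5], [1,6], [1,7], [2,3], [2,4], [2,5], [2,6], [2,7], [3,4], [3,5], [3,6], [3,7], [4,5], [4,6], [4,7], [5,6], [5,7], [6,7]
  2-simplices (14): [1,2,4], [1,2,6], [1,3,5], [1,3,7], [1,4,7], [1,5,6], [2,3,6], [2,3,7], [2,4,5], [2,5,7], [3,4,5], [3,4,6], [4,6,7], [5,6,7]

Hence C_0 ≅ Z^7, C_1 ≅ Z^21, C_2 ≅ Z^14.

The boundary map ∂_1: C_1 → C_0 sends each edge [p,q] (with p < q) to q − p. For instance
  ∂[1,4] = [4] − [1].
This gives a 7×21 integer matrix of rank 6; reducing to Smith normal form yields diagonal entries (1,1,1,1,1,1).

∂_2: C_2 → C_1 sends each 2-simplex [p,q,r] to [q,r] − [p,r] + [p,q]. For instance
  ∂[1,3,5] = [3,5] − [1,5] + [1,3],
  ∂[1,4,7] = [4,7] − [1,7] + [1,4].
The resulting 21×14 matrix has rank 13, and its Smith normal form has invariant factors (1,1,1,1,1,1,1,1,1,1,1,1,1).

Now H_k = ker ∂_k / im ∂_{k+1}, so:

  H_1: rank ker ∂_1 − rank ∂_2 = (21 − 6) − 13 = 2, and the invariant factors of ∂_2 are all 1, so H_1 = Z^2.

(K is a triangulation of the torus T^2.)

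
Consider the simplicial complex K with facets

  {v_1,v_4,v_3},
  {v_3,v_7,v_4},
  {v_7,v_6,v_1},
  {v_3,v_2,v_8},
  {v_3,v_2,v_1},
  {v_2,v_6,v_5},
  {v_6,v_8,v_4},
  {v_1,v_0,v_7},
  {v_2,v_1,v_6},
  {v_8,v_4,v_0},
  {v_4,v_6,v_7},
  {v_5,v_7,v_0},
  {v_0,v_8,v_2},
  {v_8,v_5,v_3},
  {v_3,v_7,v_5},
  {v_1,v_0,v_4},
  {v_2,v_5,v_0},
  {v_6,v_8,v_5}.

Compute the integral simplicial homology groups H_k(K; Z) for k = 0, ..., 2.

H_0 = Z,  H_1 = Z ⊕ Z/2,  H_2 = 0.

Fix the vertex order v_0 < v_1 < v_2 < v_3 < v_4 < v_5 < v_6 < v_7 < v_8 and write every simplex with vertices in increasing order. Then dim K = 2 and the simplices of K are:

  0-simplices (9): [v_0], [v_1], [v_2], [v_3], [v_4], [v_5], [v_6], [v_7], [v_8]
  1-simplices (27): (27 of them)
  2-simplices (18): (18 of them)

Hence C_0 ≅ Z^9, C_1 ≅ Z^27, C_2 ≅ Z^18.

Boundary ∂_1: C_1 → C_0 maps an edge to its endpoints' difference, ∂[p,q] = q − p. For instance
  ∂[v_0,v_8] = [v_8] − [v_0].
The resulting 9×27 matrix has rank 8, and its Smith normal form has invariant factors (1,1,1,1,1,1,1,1).

Boundary ∂_2: C_2 → C_1 sends each 2-simplex [p,q,r] to [q,r] − [p,r] + [p,q]. For instance
  ∂[v_2,v_3,v_8] = [v_3,v_8] − [v_2,v_8] + [v_2,v_3],
  ∂[v_0,v_1,v_7] = [v_1,v_7] − [v_0,v_7] + [v_0,v_1].
As a 27×18 matrix over Z this has rank 18, with invariant factors (1,1,1,1,1,1,1,1,1,1,1,1,1,1,1,1,1,2).

Computing H_k = (kernel of ∂_k) / (image of ∂_{k+1}):

  H_0: rank C_0 − rank ∂_1 = 9 − 8 = 1, and the invariant factors of ∂_1 are all 1, so H_0 ≅ Z.
  H_1: rank ker ∂_1 − rank ∂_2 = (27 − 8) − 18 = 1, and ∂_2 has invariant factor 2 > 1, so H_1 ≅ Z ⊕ Z/2.
  H_2: rank ker ∂_2 − rank ∂_3 = (18 − 18) − 0 = 0, and there is no ∂_3, so H_2 ≅ 0.

As a check, the Euler characteristic is 9 − 27 + 18 = 0, which agrees with 1 − 1 + 0 = 0.
(K is a triangulation of the Klein bottle.)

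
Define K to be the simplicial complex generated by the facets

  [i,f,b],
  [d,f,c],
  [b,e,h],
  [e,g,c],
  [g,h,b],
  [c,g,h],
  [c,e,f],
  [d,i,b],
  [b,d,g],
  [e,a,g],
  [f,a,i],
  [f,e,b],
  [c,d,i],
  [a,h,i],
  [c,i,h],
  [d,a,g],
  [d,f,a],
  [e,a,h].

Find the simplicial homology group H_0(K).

H_0 ≅ Z.

K has 9 vertices, 27 edges, 18 triangles.
rank ∂_0 = 0, rank ∂_1 = 8 ⇒ b_0 = 9 − 0 − 8 = 1; all invariant factors of ∂_1 are 1 so no torsion. So H_0 = Z.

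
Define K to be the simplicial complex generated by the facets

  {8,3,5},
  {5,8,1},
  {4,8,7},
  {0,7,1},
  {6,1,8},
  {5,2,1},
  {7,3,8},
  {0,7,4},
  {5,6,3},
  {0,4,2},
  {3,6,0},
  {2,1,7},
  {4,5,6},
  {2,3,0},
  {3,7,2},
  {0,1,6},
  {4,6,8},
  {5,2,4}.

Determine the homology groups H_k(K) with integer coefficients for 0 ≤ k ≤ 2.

H_0 = Z,  H_1 = Z × Z/2,  H_2 = 0.

Order the vertices as 0 < 1 < 2 < 3 < 4 < 5 < 6 < 7 < 8. Listing each simplex with vertices in this order, K has dimension 2 with simplices:

  0-simplices (9): [0], [1], [2], [3], [4], [5], [6], [7], [8]
  1-simplices (27): (27 of them)
  2-simplices (18): [0,1,6], [0,1,7], [0,2,3], [0,2,4], [0,3,6], [0,4,7], [1,2,5], [1,2,7], [1,5,8], [1,6,8], [2,3,7], [2,4,5], [3,5,6], [3,5,8], [3,7,8], [4,5,6], [4,6,8], [4,7,8]

giving chain groups C_0 ≅ Z^9, C_1 ≅ Z^27, C_2 ≅ Z^18.

∂_1: C_1 → C_0 sends each edge [p,q] (with p < q) to q − p. For instance
  ∂[1,7] = [7] − [1].
This gives a 9×27 integer matrix of rank 8; reducing to Smith normal form yields diagonal entries (1,1,1,1,1,1,1,1).

Boundary ∂_2: C_2 → C_1 acts by ∂[p,q,r] = [q,r] − [p,r] + [p,q]. For instance
  ∂[1,2,5] = [2,5] − [1,5] + [1,2],
  ∂[0,1,7] = [1,7] − [0,7] + [0,1].
The resulting 27×18 matrix has rank 18, and its Smith normal form has invariant factors (1,1,1,1,1,1,1,1,1,1,1,1,1,1,1,1,1,2).

From H_k ≅ ker(∂_k) / im(∂_{k+1}) we obtain:

  H_0: rank C_0 − rank ∂_1 = 9 − 8 = 1, and the invariant factors of ∂_1 are all 1, so H_0 ≅ Z.
  H_1: rank ker ∂_1 − rank ∂_2 = (27 − 8) − 18 = 1, and ∂_2 has invariant factor 2 > 1, so H_1 ≅ Z × Z/2.
  H_2: rank ker ∂_2 − rank ∂_3 = (18 − 18) − 0 = 0, and there is no ∂_3, so H_2 ≅ 0.

(K is a triangulation of the Klein bottle.)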